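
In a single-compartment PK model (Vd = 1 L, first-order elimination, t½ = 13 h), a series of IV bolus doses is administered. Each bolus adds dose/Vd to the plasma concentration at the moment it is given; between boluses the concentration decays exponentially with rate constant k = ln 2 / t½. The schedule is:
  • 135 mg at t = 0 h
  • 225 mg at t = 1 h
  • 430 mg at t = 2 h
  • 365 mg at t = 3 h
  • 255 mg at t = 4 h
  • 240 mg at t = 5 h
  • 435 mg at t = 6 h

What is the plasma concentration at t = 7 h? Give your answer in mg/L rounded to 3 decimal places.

k = ln 2 / 13 = 0.05332 per h
Dose 1 (135 mg at t=0 h): 135·exp(−0.05332·7) = 92.948 mg/L
Dose 2 (225 mg at t=1 h): 225·exp(−0.05332·6) = 163.398 mg/L
Dose 3 (430 mg at t=2 h): 430·exp(−0.05332·5) = 329.373 mg/L
Dose 4 (365 mg at t=3 h): 365·exp(−0.05332·4) = 294.896 mg/L
Dose 5 (255 mg at t=4 h): 255·exp(−0.05332·3) = 217.306 mg/L
Dose 6 (240 mg at t=5 h): 240·exp(−0.05332·2) = 215.724 mg/L
Dose 7 (435 mg at t=6 h): 435·exp(−0.05332·1) = 412.414 mg/L
C(7) = 92.948 + 163.398 + 329.373 + 294.896 + 217.306 + 215.724 + 412.414 = 1726.058 mg/L

1726.058 mg/L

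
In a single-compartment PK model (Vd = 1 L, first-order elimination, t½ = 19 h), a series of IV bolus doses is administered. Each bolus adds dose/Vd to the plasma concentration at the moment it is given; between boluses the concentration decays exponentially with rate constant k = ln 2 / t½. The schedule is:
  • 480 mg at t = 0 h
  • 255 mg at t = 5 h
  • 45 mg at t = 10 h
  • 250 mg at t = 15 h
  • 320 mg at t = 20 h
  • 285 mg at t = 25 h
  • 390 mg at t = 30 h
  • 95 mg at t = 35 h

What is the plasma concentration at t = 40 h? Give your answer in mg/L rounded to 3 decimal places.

967.272 mg/L

k = ln 2 / 19 = 0.03648 per h
Dose 1 (480 mg at t=0 h): 480·exp(−0.03648·40) = 111.556 mg/L
Dose 2 (255 mg at t=5 h): 255·exp(−0.03648·35) = 71.123 mg/L
Dose 3 (45 mg at t=10 h): 45·exp(−0.03648·30) = 15.063 mg/L
Dose 4 (250 mg at t=15 h): 250·exp(−0.03648·25) = 100.426 mg/L
Dose 5 (320 mg at t=20 h): 320·exp(−0.03648·20) = 154.268 mg/L
Dose 6 (285 mg at t=25 h): 285·exp(−0.03648·15) = 164.888 mg/L
Dose 7 (390 mg at t=30 h): 390·exp(−0.03648·10) = 270.787 mg/L
Dose 8 (95 mg at t=35 h): 95·exp(−0.03648·5) = 79.160 mg/L
C(40) = 111.556 + 71.123 + 15.063 + 100.426 + 154.268 + 164.888 + 270.787 + 79.160 = 967.272 mg/L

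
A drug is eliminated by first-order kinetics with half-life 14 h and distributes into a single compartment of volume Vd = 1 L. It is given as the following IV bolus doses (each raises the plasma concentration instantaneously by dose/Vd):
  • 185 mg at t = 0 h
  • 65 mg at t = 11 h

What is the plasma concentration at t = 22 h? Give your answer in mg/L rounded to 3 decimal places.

k = ln 2 / 14 = 0.04951 per h
Dose 1 (185 mg at t=0 h): 185·exp(−0.04951·22) = 62.248 mg/L
Dose 2 (65 mg at t=11 h): 65·exp(−0.04951·11) = 37.704 mg/L
C(22) = 62.248 + 37.704 = 99.952 mg/L

99.952 mg/L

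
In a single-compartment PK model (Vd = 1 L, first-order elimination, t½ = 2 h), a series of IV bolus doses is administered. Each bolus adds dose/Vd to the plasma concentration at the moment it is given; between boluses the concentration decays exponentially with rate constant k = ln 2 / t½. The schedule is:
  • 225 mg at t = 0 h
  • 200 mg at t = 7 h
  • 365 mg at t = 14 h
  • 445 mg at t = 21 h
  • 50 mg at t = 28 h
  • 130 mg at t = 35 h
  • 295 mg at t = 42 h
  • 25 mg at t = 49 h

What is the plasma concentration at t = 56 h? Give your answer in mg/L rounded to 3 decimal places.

4.610 mg/L

k = ln 2 / 2 = 0.34657 per h
Dose 1 (225 mg at t=0 h): 225·exp(−0.34657·56) = 0.000 mg/L
Dose 2 (200 mg at t=7 h): 200·exp(−0.34657·49) = 0.000 mg/L
Dose 3 (365 mg at t=14 h): 365·exp(−0.34657·42) = 0.000 mg/L
Dose 4 (445 mg at t=21 h): 445·exp(−0.34657·35) = 0.002 mg/L
Dose 5 (50 mg at t=28 h): 50·exp(−0.34657·28) = 0.003 mg/L
Dose 6 (130 mg at t=35 h): 130·exp(−0.34657·21) = 0.090 mg/L
Dose 7 (295 mg at t=42 h): 295·exp(−0.34657·14) = 2.305 mg/L
Dose 8 (25 mg at t=49 h): 25·exp(−0.34657·7) = 2.210 mg/L
C(56) = 0.000 + 0.000 + 0.000 + 0.002 + 0.003 + 0.090 + 2.305 + 2.210 = 4.610 mg/L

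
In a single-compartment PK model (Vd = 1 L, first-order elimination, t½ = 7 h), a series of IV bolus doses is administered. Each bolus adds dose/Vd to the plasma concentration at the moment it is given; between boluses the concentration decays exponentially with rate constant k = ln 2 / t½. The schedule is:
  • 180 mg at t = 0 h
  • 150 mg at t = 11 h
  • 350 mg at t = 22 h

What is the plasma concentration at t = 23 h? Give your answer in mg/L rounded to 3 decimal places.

k = ln 2 / 7 = 0.09902 per h
Dose 1 (180 mg at t=0 h): 180·exp(−0.09902·23) = 18.458 mg/L
Dose 2 (150 mg at t=11 h): 150·exp(−0.09902·12) = 45.713 mg/L
Dose 3 (350 mg at t=22 h): 350·exp(−0.09902·1) = 317.003 mg/L
C(23) = 18.458 + 45.713 + 317.003 = 381.174 mg/L

381.174 mg/L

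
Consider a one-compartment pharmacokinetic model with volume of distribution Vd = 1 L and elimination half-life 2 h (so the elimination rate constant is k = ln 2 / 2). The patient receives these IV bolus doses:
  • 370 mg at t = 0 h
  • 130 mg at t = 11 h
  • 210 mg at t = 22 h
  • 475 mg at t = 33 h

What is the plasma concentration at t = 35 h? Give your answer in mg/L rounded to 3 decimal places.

k = ln 2 / 2 = 0.34657 per h
Dose 1 (370 mg at t=0 h): 370·exp(−0.34657·35) = 0.002 mg/L
Dose 2 (130 mg at t=11 h): 130·exp(−0.34657·24) = 0.032 mg/L
Dose 3 (210 mg at t=22 h): 210·exp(−0.34657·13) = 2.320 mg/L
Dose 4 (475 mg at t=33 h): 475·exp(−0.34657·2) = 237.500 mg/L
C(35) = 0.002 + 0.032 + 2.320 + 237.500 = 239.854 mg/L

239.854 mg/L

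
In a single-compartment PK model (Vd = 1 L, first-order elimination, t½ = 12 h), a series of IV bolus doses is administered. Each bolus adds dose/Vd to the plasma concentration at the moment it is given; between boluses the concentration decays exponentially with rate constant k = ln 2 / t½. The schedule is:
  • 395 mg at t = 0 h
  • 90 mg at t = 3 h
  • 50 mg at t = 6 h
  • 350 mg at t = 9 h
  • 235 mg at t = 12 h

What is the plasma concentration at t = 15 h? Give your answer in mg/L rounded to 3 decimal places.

685.905 mg/L

k = ln 2 / 12 = 0.05776 per h
Dose 1 (395 mg at t=0 h): 395·exp(−0.05776·15) = 166.077 mg/L
Dose 2 (90 mg at t=3 h): 90·exp(−0.05776·12) = 45.000 mg/L
Dose 3 (50 mg at t=6 h): 50·exp(−0.05776·9) = 29.730 mg/L
Dose 4 (350 mg at t=9 h): 350·exp(−0.05776·6) = 247.487 mg/L
Dose 5 (235 mg at t=12 h): 235·exp(−0.05776·3) = 197.611 mg/L
C(15) = 166.077 + 45.000 + 29.730 + 247.487 + 197.611 = 685.905 mg/L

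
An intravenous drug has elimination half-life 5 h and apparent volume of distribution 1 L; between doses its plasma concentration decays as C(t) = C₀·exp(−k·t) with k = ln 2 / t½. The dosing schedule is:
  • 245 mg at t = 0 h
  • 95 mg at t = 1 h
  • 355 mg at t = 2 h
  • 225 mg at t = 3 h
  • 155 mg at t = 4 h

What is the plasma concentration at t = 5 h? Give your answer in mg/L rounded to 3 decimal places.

k = ln 2 / 5 = 0.13863 per h
Dose 1 (245 mg at t=0 h): 245·exp(−0.13863·5) = 122.500 mg/L
Dose 2 (95 mg at t=1 h): 95·exp(−0.13863·4) = 54.563 mg/L
Dose 3 (355 mg at t=2 h): 355·exp(−0.13863·3) = 234.213 mg/L
Dose 4 (225 mg at t=3 h): 225·exp(−0.13863·2) = 170.518 mg/L
Dose 5 (155 mg at t=4 h): 155·exp(−0.13863·1) = 134.935 mg/L
C(5) = 122.500 + 54.563 + 234.213 + 170.518 + 134.935 = 716.729 mg/L

716.729 mg/L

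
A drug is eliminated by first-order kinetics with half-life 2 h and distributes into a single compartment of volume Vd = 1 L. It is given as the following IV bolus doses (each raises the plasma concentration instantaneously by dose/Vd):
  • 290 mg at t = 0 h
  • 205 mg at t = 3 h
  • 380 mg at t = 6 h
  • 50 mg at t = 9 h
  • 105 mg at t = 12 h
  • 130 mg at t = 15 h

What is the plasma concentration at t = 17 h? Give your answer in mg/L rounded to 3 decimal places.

97.486 mg/L

k = ln 2 / 2 = 0.34657 per h
Dose 1 (290 mg at t=0 h): 290·exp(−0.34657·17) = 0.801 mg/L
Dose 2 (205 mg at t=3 h): 205·exp(−0.34657·14) = 1.602 mg/L
Dose 3 (380 mg at t=6 h): 380·exp(−0.34657·11) = 8.397 mg/L
Dose 4 (50 mg at t=9 h): 50·exp(−0.34657·8) = 3.125 mg/L
Dose 5 (105 mg at t=12 h): 105·exp(−0.34657·5) = 18.562 mg/L
Dose 6 (130 mg at t=15 h): 130·exp(−0.34657·2) = 65.000 mg/L
C(17) = 0.801 + 1.602 + 8.397 + 3.125 + 18.562 + 65.000 = 97.486 mg/L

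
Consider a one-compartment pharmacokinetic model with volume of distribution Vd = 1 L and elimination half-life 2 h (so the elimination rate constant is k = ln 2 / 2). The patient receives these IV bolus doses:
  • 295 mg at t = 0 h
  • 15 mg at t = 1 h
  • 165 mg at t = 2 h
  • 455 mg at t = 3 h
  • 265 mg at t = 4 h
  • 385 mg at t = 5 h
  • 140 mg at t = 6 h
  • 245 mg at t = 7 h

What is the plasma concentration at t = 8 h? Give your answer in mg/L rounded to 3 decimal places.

566.431 mg/L

k = ln 2 / 2 = 0.34657 per h
Dose 1 (295 mg at t=0 h): 295·exp(−0.34657·8) = 18.438 mg/L
Dose 2 (15 mg at t=1 h): 15·exp(−0.34657·7) = 1.326 mg/L
Dose 3 (165 mg at t=2 h): 165·exp(−0.34657·6) = 20.625 mg/L
Dose 4 (455 mg at t=3 h): 455·exp(−0.34657·5) = 80.433 mg/L
Dose 5 (265 mg at t=4 h): 265·exp(−0.34657·4) = 66.250 mg/L
Dose 6 (385 mg at t=5 h): 385·exp(−0.34657·3) = 136.118 mg/L
Dose 7 (140 mg at t=6 h): 140·exp(−0.34657·2) = 70.000 mg/L
Dose 8 (245 mg at t=7 h): 245·exp(−0.34657·1) = 173.241 mg/L
C(8) = 18.438 + 1.326 + 20.625 + 80.433 + 66.250 + 136.118 + 70.000 + 173.241 = 566.431 mg/L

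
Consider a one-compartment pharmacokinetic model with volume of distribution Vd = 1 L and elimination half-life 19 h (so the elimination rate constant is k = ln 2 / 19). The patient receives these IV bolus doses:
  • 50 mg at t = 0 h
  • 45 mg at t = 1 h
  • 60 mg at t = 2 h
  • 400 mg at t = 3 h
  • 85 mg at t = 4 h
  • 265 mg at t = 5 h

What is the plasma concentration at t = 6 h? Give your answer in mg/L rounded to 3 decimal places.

822.579 mg/L

k = ln 2 / 19 = 0.03648 per h
Dose 1 (50 mg at t=0 h): 50·exp(−0.03648·6) = 40.171 mg/L
Dose 2 (45 mg at t=1 h): 45·exp(−0.03648·5) = 37.497 mg/L
Dose 3 (60 mg at t=2 h): 60·exp(−0.03648·4) = 51.853 mg/L
Dose 4 (400 mg at t=3 h): 400·exp(−0.03648·3) = 358.533 mg/L
Dose 5 (85 mg at t=4 h): 85·exp(−0.03648·2) = 79.019 mg/L
Dose 6 (265 mg at t=5 h): 265·exp(−0.03648·1) = 255.507 mg/L
C(6) = 40.171 + 37.497 + 51.853 + 358.533 + 79.019 + 255.507 = 822.579 mg/L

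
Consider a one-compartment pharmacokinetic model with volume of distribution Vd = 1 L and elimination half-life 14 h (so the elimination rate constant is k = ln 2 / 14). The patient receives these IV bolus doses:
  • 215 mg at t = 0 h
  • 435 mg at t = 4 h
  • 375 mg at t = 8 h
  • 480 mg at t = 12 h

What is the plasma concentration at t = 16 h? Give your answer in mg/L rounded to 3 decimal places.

983.622 mg/L

k = ln 2 / 14 = 0.04951 per h
Dose 1 (215 mg at t=0 h): 215·exp(−0.04951·16) = 97.365 mg/L
Dose 2 (435 mg at t=4 h): 435·exp(−0.04951·12) = 240.139 mg/L
Dose 3 (375 mg at t=8 h): 375·exp(−0.04951·8) = 252.356 mg/L
Dose 4 (480 mg at t=12 h): 480·exp(−0.04951·4) = 393.761 mg/L
C(16) = 97.365 + 240.139 + 252.356 + 393.761 = 983.622 mg/L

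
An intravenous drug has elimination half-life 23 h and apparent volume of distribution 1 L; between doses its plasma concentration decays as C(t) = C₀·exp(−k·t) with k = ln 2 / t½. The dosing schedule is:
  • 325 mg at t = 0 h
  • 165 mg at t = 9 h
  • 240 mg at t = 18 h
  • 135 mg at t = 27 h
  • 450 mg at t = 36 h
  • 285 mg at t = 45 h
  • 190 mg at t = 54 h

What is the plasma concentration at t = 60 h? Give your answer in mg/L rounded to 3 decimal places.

764.629 mg/L

k = ln 2 / 23 = 0.03014 per h
Dose 1 (325 mg at t=0 h): 325·exp(−0.03014·60) = 53.283 mg/L
Dose 2 (165 mg at t=9 h): 165·exp(−0.03014·51) = 35.480 mg/L
Dose 3 (240 mg at t=18 h): 240·exp(−0.03014·42) = 67.687 mg/L
Dose 4 (135 mg at t=27 h): 135·exp(−0.03014·33) = 49.937 mg/L
Dose 5 (450 mg at t=36 h): 450·exp(−0.03014·24) = 218.320 mg/L
Dose 6 (285 mg at t=45 h): 285·exp(−0.03014·15) = 181.351 mg/L
Dose 7 (190 mg at t=54 h): 190·exp(−0.03014·6) = 158.571 mg/L
C(60) = 53.283 + 35.480 + 67.687 + 49.937 + 218.320 + 181.351 + 158.571 = 764.629 mg/L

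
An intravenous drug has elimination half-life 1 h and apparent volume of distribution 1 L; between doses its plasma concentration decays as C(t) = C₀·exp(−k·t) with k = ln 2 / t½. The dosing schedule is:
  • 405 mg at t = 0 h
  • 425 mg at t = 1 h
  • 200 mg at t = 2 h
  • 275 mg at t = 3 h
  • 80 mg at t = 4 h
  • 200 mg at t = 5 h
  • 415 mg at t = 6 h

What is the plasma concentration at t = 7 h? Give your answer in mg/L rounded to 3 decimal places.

k = ln 2 / 1 = 0.69315 per h
Dose 1 (405 mg at t=0 h): 405·exp(−0.69315·7) = 3.164 mg/L
Dose 2 (425 mg at t=1 h): 425·exp(−0.69315·6) = 6.641 mg/L
Dose 3 (200 mg at t=2 h): 200·exp(−0.69315·5) = 6.250 mg/L
Dose 4 (275 mg at t=3 h): 275·exp(−0.69315·4) = 17.188 mg/L
Dose 5 (80 mg at t=4 h): 80·exp(−0.69315·3) = 10.000 mg/L
Dose 6 (200 mg at t=5 h): 200·exp(−0.69315·2) = 50.000 mg/L
Dose 7 (415 mg at t=6 h): 415·exp(−0.69315·1) = 207.500 mg/L
C(7) = 3.164 + 6.641 + 6.250 + 17.188 + 10.000 + 50.000 + 207.500 = 300.742 mg/L

300.742 mg/L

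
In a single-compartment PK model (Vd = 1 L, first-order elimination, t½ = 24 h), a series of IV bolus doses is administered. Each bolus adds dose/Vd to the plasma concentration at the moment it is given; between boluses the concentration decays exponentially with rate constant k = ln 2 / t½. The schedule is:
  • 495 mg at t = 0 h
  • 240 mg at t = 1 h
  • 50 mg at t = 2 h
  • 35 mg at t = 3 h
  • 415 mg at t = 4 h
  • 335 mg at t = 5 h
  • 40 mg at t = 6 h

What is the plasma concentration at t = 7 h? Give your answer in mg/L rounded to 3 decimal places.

1416.283 mg/L

k = ln 2 / 24 = 0.02888 per h
Dose 1 (495 mg at t=0 h): 495·exp(−0.02888·7) = 404.394 mg/L
Dose 2 (240 mg at t=1 h): 240·exp(−0.02888·6) = 201.815 mg/L
Dose 3 (50 mg at t=2 h): 50·exp(−0.02888·5) = 43.277 mg/L
Dose 4 (35 mg at t=3 h): 35·exp(−0.02888·4) = 31.181 mg/L
Dose 5 (415 mg at t=4 h): 415·exp(−0.02888·3) = 380.557 mg/L
Dose 6 (335 mg at t=5 h): 335·exp(−0.02888·2) = 316.198 mg/L
Dose 7 (40 mg at t=6 h): 40·exp(−0.02888·1) = 38.861 mg/L
C(7) = 404.394 + 201.815 + 43.277 + 31.181 + 380.557 + 316.198 + 38.861 = 1416.283 mg/L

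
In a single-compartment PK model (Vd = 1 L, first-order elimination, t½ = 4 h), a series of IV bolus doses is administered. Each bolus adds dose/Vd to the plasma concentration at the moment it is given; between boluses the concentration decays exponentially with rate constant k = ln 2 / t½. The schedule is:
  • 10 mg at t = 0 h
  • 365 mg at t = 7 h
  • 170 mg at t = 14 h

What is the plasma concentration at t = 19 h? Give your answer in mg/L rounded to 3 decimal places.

117.473 mg/L

k = ln 2 / 4 = 0.17329 per h
Dose 1 (10 mg at t=0 h): 10·exp(−0.17329·19) = 0.372 mg/L
Dose 2 (365 mg at t=7 h): 365·exp(−0.17329·12) = 45.625 mg/L
Dose 3 (170 mg at t=14 h): 170·exp(−0.17329·5) = 71.476 mg/L
C(19) = 0.372 + 45.625 + 71.476 = 117.473 mg/L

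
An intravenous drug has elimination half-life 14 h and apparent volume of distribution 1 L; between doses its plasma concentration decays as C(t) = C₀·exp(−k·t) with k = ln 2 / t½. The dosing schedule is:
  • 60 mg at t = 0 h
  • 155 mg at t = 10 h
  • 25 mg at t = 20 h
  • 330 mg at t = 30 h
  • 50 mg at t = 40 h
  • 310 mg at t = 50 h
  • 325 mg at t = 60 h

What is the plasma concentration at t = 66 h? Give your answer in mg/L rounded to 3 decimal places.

465.717 mg/L

k = ln 2 / 14 = 0.04951 per h
Dose 1 (60 mg at t=0 h): 60·exp(−0.04951·66) = 2.286 mg/L
Dose 2 (155 mg at t=10 h): 155·exp(−0.04951·56) = 9.688 mg/L
Dose 3 (25 mg at t=20 h): 25·exp(−0.04951·46) = 2.564 mg/L
Dose 4 (330 mg at t=30 h): 330·exp(−0.04951·36) = 55.518 mg/L
Dose 5 (50 mg at t=40 h): 50·exp(−0.04951·26) = 13.801 mg/L
Dose 6 (310 mg at t=50 h): 310·exp(−0.04951·16) = 140.387 mg/L
Dose 7 (325 mg at t=60 h): 325·exp(−0.04951·6) = 241.474 mg/L
C(66) = 2.286 + 9.688 + 2.564 + 55.518 + 13.801 + 140.387 + 241.474 = 465.717 mg/L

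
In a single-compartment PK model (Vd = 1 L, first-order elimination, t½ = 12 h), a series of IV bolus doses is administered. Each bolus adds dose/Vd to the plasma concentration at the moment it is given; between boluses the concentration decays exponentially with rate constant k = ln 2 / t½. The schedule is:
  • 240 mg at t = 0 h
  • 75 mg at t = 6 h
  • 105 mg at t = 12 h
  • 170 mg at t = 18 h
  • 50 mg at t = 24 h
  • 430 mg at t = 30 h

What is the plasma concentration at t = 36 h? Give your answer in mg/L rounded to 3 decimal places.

458.668 mg/L

k = ln 2 / 12 = 0.05776 per h
Dose 1 (240 mg at t=0 h): 240·exp(−0.05776·36) = 30.000 mg/L
Dose 2 (75 mg at t=6 h): 75·exp(−0.05776·30) = 13.258 mg/L
Dose 3 (105 mg at t=12 h): 105·exp(−0.05776·24) = 26.250 mg/L
Dose 4 (170 mg at t=18 h): 170·exp(−0.05776·18) = 60.104 mg/L
Dose 5 (50 mg at t=24 h): 50·exp(−0.05776·12) = 25.000 mg/L
Dose 6 (430 mg at t=30 h): 430·exp(−0.05776·6) = 304.056 mg/L
C(36) = 30.000 + 13.258 + 26.250 + 60.104 + 25.000 + 304.056 = 458.668 mg/L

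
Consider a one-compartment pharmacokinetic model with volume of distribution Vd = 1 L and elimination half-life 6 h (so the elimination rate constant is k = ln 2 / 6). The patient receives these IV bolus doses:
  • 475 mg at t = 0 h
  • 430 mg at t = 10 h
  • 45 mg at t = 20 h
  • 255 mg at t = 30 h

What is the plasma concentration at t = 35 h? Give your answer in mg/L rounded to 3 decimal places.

183.343 mg/L

k = ln 2 / 6 = 0.11552 per h
Dose 1 (475 mg at t=0 h): 475·exp(−0.11552·35) = 8.331 mg/L
Dose 2 (430 mg at t=10 h): 430·exp(−0.11552·25) = 23.943 mg/L
Dose 3 (45 mg at t=20 h): 45·exp(−0.11552·15) = 7.955 mg/L
Dose 4 (255 mg at t=30 h): 255·exp(−0.11552·5) = 143.114 mg/L
C(35) = 8.331 + 23.943 + 7.955 + 143.114 = 183.343 mg/L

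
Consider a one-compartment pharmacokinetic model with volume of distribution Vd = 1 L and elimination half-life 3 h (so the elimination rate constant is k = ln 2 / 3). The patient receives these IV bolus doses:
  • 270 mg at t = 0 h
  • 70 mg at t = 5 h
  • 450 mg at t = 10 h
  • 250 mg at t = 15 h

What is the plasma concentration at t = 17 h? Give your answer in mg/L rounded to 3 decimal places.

256.472 mg/L

k = ln 2 / 3 = 0.23105 per h
Dose 1 (270 mg at t=0 h): 270·exp(−0.23105·17) = 5.315 mg/L
Dose 2 (70 mg at t=5 h): 70·exp(−0.23105·12) = 4.375 mg/L
Dose 3 (450 mg at t=10 h): 450·exp(−0.23105·7) = 89.291 mg/L
Dose 4 (250 mg at t=15 h): 250·exp(−0.23105·2) = 157.490 mg/L
C(17) = 5.315 + 4.375 + 89.291 + 157.490 = 256.472 mg/L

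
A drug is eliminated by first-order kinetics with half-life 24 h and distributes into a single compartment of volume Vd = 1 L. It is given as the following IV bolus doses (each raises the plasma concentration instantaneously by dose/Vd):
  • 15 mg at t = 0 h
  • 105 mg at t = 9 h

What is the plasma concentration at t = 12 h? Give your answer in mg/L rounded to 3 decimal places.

k = ln 2 / 24 = 0.02888 per h
Dose 1 (15 mg at t=0 h): 15·exp(−0.02888·12) = 10.607 mg/L
Dose 2 (105 mg at t=9 h): 105·exp(−0.02888·3) = 96.285 mg/L
C(12) = 10.607 + 96.285 = 106.892 mg/L

106.892 mg/L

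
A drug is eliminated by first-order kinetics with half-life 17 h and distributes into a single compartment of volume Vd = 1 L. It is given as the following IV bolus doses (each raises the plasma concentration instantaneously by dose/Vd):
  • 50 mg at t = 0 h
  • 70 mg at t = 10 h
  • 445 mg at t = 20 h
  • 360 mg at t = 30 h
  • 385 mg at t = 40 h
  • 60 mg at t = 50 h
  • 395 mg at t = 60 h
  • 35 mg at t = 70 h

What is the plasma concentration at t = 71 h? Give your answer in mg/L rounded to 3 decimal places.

k = ln 2 / 17 = 0.04077 per h
Dose 1 (50 mg at t=0 h): 50·exp(−0.04077·71) = 2.765 mg/L
Dose 2 (70 mg at t=10 h): 70·exp(−0.04077·61) = 5.820 mg/L
Dose 3 (445 mg at t=20 h): 445·exp(−0.04077·51) = 55.625 mg/L
Dose 4 (360 mg at t=30 h): 360·exp(−0.04077·41) = 67.653 mg/L
Dose 5 (385 mg at t=40 h): 385·exp(−0.04077·31) = 108.774 mg/L
Dose 6 (60 mg at t=50 h): 60·exp(−0.04077·21) = 25.485 mg/L
Dose 7 (395 mg at t=60 h): 395·exp(−0.04077·11) = 252.239 mg/L
Dose 8 (35 mg at t=70 h): 35·exp(−0.04077·1) = 33.602 mg/L
C(71) = 2.765 + 5.820 + 55.625 + 67.653 + 108.774 + 25.485 + 252.239 + 33.602 = 551.964 mg/L

551.964 mg/L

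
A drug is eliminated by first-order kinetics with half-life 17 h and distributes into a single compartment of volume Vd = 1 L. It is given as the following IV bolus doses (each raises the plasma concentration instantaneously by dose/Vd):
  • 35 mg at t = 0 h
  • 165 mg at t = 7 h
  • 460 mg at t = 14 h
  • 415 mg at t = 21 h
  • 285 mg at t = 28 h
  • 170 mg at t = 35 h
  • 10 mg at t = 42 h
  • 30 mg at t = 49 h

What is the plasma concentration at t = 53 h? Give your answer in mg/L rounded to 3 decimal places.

451.990 mg/L

k = ln 2 / 17 = 0.04077 per h
Dose 1 (35 mg at t=0 h): 35·exp(−0.04077·53) = 4.032 mg/L
Dose 2 (165 mg at t=7 h): 165·exp(−0.04077·46) = 25.289 mg/L
Dose 3 (460 mg at t=14 h): 460·exp(−0.04077·39) = 93.791 mg/L
Dose 4 (415 mg at t=21 h): 415·exp(−0.04077·32) = 112.565 mg/L
Dose 5 (285 mg at t=28 h): 285·exp(−0.04077·25) = 102.838 mg/L
Dose 6 (170 mg at t=35 h): 170·exp(−0.04077·18) = 81.604 mg/L
Dose 7 (10 mg at t=42 h): 10·exp(−0.04077·11) = 6.386 mg/L
Dose 8 (30 mg at t=49 h): 30·exp(−0.04077·4) = 25.485 mg/L
C(53) = 4.032 + 25.289 + 93.791 + 112.565 + 102.838 + 81.604 + 6.386 + 25.485 = 451.990 mg/L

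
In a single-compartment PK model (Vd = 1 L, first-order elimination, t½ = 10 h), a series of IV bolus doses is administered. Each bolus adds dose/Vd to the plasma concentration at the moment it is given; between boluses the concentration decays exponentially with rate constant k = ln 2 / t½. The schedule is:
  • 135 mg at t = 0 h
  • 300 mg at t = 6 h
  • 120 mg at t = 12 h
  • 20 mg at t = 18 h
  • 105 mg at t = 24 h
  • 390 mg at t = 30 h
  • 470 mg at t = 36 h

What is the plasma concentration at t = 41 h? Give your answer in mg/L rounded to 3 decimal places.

601.126 mg/L

k = ln 2 / 10 = 0.06931 per h
Dose 1 (135 mg at t=0 h): 135·exp(−0.06931·41) = 7.872 mg/L
Dose 2 (300 mg at t=6 h): 300·exp(−0.06931·35) = 26.517 mg/L
Dose 3 (120 mg at t=12 h): 120·exp(−0.06931·29) = 16.077 mg/L
Dose 4 (20 mg at t=18 h): 20·exp(−0.06931·23) = 4.061 mg/L
Dose 5 (105 mg at t=24 h): 105·exp(−0.06931·17) = 32.318 mg/L
Dose 6 (390 mg at t=30 h): 390·exp(−0.06931·11) = 181.941 mg/L
Dose 7 (470 mg at t=36 h): 470·exp(−0.06931·5) = 332.340 mg/L
C(41) = 7.872 + 26.517 + 16.077 + 4.061 + 32.318 + 181.941 + 332.340 = 601.126 mg/L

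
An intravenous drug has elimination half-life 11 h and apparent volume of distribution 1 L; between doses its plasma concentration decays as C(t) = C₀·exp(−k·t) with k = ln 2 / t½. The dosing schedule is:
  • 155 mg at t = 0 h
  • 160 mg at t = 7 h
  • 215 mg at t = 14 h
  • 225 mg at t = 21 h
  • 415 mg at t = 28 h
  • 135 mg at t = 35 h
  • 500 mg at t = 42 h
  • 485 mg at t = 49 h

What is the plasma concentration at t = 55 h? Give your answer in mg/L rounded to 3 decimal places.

k = ln 2 / 11 = 0.06301 per h
Dose 1 (155 mg at t=0 h): 155·exp(−0.06301·55) = 4.844 mg/L
Dose 2 (160 mg at t=7 h): 160·exp(−0.06301·48) = 7.772 mg/L
Dose 3 (215 mg at t=14 h): 215·exp(−0.06301·41) = 16.234 mg/L
Dose 4 (225 mg at t=21 h): 225·exp(−0.06301·34) = 26.407 mg/L
Dose 5 (415 mg at t=28 h): 415·exp(−0.06301·27) = 75.711 mg/L
Dose 6 (135 mg at t=35 h): 135·exp(−0.06301·20) = 38.283 mg/L
Dose 7 (500 mg at t=42 h): 500·exp(−0.06301·13) = 220.398 mg/L
Dose 8 (485 mg at t=49 h): 485·exp(−0.06301·6) = 332.310 mg/L
C(55) = 4.844 + 7.772 + 16.234 + 26.407 + 75.711 + 38.283 + 220.398 + 332.310 = 721.958 mg/L

721.958 mg/L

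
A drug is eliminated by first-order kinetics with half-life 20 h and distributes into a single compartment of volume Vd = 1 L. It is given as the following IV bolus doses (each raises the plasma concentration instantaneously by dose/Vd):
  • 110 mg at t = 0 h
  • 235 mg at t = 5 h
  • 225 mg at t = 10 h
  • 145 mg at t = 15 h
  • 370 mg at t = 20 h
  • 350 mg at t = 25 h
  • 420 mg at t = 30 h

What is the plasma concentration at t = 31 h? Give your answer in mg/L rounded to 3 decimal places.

1267.653 mg/L

k = ln 2 / 20 = 0.03466 per h
Dose 1 (110 mg at t=0 h): 110·exp(−0.03466·31) = 37.566 mg/L
Dose 2 (235 mg at t=5 h): 235·exp(−0.03466·26) = 95.440 mg/L
Dose 3 (225 mg at t=10 h): 225·exp(−0.03466·21) = 108.668 mg/L
Dose 4 (145 mg at t=15 h): 145·exp(−0.03466·16) = 83.281 mg/L
Dose 5 (370 mg at t=20 h): 370·exp(−0.03466·11) = 252.717 mg/L
Dose 6 (350 mg at t=25 h): 350·exp(−0.03466·6) = 284.288 mg/L
Dose 7 (420 mg at t=30 h): 420·exp(−0.03466·1) = 405.693 mg/L
C(31) = 37.566 + 95.440 + 108.668 + 83.281 + 252.717 + 284.288 + 405.693 = 1267.653 mg/L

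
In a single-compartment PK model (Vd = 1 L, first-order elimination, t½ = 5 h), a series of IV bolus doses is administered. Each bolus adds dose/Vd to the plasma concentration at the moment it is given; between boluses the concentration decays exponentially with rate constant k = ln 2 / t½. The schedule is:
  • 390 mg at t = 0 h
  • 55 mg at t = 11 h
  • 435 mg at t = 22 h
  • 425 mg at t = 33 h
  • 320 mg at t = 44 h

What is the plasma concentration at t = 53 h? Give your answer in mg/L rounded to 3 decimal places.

k = ln 2 / 5 = 0.13863 per h
Dose 1 (390 mg at t=0 h): 390·exp(−0.13863·53) = 0.251 mg/L
Dose 2 (55 mg at t=11 h): 55·exp(−0.13863·42) = 0.163 mg/L
Dose 3 (435 mg at t=22 h): 435·exp(−0.13863·31) = 5.917 mg/L
Dose 4 (425 mg at t=33 h): 425·exp(−0.13863·20) = 26.562 mg/L
Dose 5 (320 mg at t=44 h): 320·exp(−0.13863·9) = 91.896 mg/L
C(53) = 0.251 + 0.163 + 5.917 + 26.562 + 91.896 = 124.789 mg/L

124.789 mg/L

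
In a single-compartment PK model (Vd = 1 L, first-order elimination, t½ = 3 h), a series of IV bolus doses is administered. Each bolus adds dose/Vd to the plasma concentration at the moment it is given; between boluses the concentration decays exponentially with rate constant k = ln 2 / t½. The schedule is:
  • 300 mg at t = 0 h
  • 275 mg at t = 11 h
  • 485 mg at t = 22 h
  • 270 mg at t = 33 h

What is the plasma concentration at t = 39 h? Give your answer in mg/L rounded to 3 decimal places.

77.511 mg/L

k = ln 2 / 3 = 0.23105 per h
Dose 1 (300 mg at t=0 h): 300·exp(−0.23105·39) = 0.037 mg/L
Dose 2 (275 mg at t=11 h): 275·exp(−0.23105·28) = 0.426 mg/L
Dose 3 (485 mg at t=22 h): 485·exp(−0.23105·17) = 9.548 mg/L
Dose 4 (270 mg at t=33 h): 270·exp(−0.23105·6) = 67.500 mg/L
C(39) = 0.037 + 0.426 + 9.548 + 67.500 = 77.511 mg/L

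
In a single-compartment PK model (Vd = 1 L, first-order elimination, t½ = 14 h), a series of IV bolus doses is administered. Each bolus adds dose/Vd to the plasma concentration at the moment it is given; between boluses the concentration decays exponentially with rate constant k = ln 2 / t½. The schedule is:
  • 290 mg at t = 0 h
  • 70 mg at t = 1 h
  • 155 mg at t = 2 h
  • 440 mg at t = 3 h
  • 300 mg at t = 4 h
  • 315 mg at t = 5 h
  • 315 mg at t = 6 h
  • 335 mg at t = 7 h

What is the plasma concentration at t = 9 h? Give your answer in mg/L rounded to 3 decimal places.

1736.913 mg/L

k = ln 2 / 14 = 0.04951 per h
Dose 1 (290 mg at t=0 h): 290·exp(−0.04951·9) = 185.729 mg/L
Dose 2 (70 mg at t=1 h): 70·exp(−0.04951·8) = 47.107 mg/L
Dose 3 (155 mg at t=2 h): 155·exp(−0.04951·7) = 109.602 mg/L
Dose 4 (440 mg at t=3 h): 440·exp(−0.04951·6) = 326.919 mg/L
Dose 5 (300 mg at t=4 h): 300·exp(−0.04951·5) = 234.213 mg/L
Dose 6 (315 mg at t=5 h): 315·exp(−0.04951·4) = 258.406 mg/L
Dose 7 (315 mg at t=6 h): 315·exp(−0.04951·3) = 271.521 mg/L
Dose 8 (335 mg at t=7 h): 335·exp(−0.04951·2) = 303.417 mg/L
C(9) = 185.729 + 47.107 + 109.602 + 326.919 + 234.213 + 258.406 + 271.521 + 303.417 = 1736.913 mg/L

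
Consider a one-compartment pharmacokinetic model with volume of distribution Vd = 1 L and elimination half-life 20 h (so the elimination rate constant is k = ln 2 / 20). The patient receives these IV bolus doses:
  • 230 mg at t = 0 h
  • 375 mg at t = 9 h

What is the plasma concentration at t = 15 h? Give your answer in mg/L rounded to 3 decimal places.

441.353 mg/L

k = ln 2 / 20 = 0.03466 per h
Dose 1 (230 mg at t=0 h): 230·exp(−0.03466·15) = 136.759 mg/L
Dose 2 (375 mg at t=9 h): 375·exp(−0.03466·6) = 304.595 mg/L
C(15) = 136.759 + 304.595 = 441.353 mg/L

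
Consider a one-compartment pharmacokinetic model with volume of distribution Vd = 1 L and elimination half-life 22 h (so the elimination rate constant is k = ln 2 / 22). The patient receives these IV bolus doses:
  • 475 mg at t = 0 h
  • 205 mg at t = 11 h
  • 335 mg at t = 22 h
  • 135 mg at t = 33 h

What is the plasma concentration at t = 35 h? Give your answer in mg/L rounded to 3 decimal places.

k = ln 2 / 22 = 0.03151 per h
Dose 1 (475 mg at t=0 h): 475·exp(−0.03151·35) = 157.682 mg/L
Dose 2 (205 mg at t=11 h): 205·exp(−0.03151·24) = 96.240 mg/L
Dose 3 (335 mg at t=22 h): 335·exp(−0.03151·13) = 222.415 mg/L
Dose 4 (135 mg at t=33 h): 135·exp(−0.03151·2) = 126.756 mg/L
C(35) = 157.682 + 96.240 + 222.415 + 126.756 = 603.093 mg/L

603.093 mg/L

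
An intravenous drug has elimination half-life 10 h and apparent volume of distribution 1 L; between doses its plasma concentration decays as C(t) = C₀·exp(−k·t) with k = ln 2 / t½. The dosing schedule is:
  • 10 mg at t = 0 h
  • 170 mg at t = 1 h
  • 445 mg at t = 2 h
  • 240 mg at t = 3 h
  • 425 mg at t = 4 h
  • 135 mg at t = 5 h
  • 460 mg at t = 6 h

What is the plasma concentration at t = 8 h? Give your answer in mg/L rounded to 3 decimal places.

1405.884 mg/L

k = ln 2 / 10 = 0.06931 per h
Dose 1 (10 mg at t=0 h): 10·exp(−0.06931·8) = 5.743 mg/L
Dose 2 (170 mg at t=1 h): 170·exp(−0.06931·7) = 104.647 mg/L
Dose 3 (445 mg at t=2 h): 445·exp(−0.06931·6) = 293.591 mg/L
Dose 4 (240 mg at t=3 h): 240·exp(−0.06931·5) = 169.706 mg/L
Dose 5 (425 mg at t=4 h): 425·exp(−0.06931·4) = 322.090 mg/L
Dose 6 (135 mg at t=5 h): 135·exp(−0.06931·3) = 109.654 mg/L
Dose 7 (460 mg at t=6 h): 460·exp(−0.06931·2) = 400.453 mg/L
C(8) = 5.743 + 104.647 + 293.591 + 169.706 + 322.090 + 109.654 + 400.453 = 1405.884 mg/L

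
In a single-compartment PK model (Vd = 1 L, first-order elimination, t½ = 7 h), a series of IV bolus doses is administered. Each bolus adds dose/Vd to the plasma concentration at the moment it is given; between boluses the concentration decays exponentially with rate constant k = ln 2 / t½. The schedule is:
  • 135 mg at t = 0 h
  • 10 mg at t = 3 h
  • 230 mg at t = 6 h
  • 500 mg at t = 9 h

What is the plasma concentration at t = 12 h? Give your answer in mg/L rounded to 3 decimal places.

543.712 mg/L

k = ln 2 / 7 = 0.09902 per h
Dose 1 (135 mg at t=0 h): 135·exp(−0.09902·12) = 41.142 mg/L
Dose 2 (10 mg at t=3 h): 10·exp(−0.09902·9) = 4.102 mg/L
Dose 3 (230 mg at t=6 h): 230·exp(−0.09902·6) = 126.970 mg/L
Dose 4 (500 mg at t=9 h): 500·exp(−0.09902·3) = 371.499 mg/L
C(12) = 41.142 + 4.102 + 126.970 + 371.499 = 543.712 mg/L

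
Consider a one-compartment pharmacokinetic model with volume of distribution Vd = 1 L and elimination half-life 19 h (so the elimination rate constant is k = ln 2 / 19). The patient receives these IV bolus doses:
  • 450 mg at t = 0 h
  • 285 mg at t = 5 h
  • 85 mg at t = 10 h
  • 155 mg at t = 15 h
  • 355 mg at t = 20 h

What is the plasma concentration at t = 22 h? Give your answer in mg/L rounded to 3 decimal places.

859.914 mg/L

k = ln 2 / 19 = 0.03648 per h
Dose 1 (450 mg at t=0 h): 450·exp(−0.03648·22) = 201.675 mg/L
Dose 2 (285 mg at t=5 h): 285·exp(−0.03648·17) = 153.286 mg/L
Dose 3 (85 mg at t=10 h): 85·exp(−0.03648·12) = 54.865 mg/L
Dose 4 (155 mg at t=15 h): 155·exp(−0.03648·7) = 120.068 mg/L
Dose 5 (355 mg at t=20 h): 355·exp(−0.03648·2) = 330.021 mg/L
C(22) = 201.675 + 153.286 + 54.865 + 120.068 + 330.021 = 859.914 mg/L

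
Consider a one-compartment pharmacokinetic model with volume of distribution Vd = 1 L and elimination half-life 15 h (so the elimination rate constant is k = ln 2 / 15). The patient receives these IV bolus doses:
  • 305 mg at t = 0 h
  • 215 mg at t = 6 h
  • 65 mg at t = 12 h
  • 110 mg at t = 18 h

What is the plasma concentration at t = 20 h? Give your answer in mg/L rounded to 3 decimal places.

378.825 mg/L

k = ln 2 / 15 = 0.04621 per h
Dose 1 (305 mg at t=0 h): 305·exp(−0.04621·20) = 121.039 mg/L
Dose 2 (215 mg at t=6 h): 215·exp(−0.04621·14) = 112.584 mg/L
Dose 3 (65 mg at t=12 h): 65·exp(−0.04621·8) = 44.912 mg/L
Dose 4 (110 mg at t=18 h): 110·exp(−0.04621·2) = 100.289 mg/L
C(20) = 121.039 + 112.584 + 44.912 + 100.289 = 378.825 mg/L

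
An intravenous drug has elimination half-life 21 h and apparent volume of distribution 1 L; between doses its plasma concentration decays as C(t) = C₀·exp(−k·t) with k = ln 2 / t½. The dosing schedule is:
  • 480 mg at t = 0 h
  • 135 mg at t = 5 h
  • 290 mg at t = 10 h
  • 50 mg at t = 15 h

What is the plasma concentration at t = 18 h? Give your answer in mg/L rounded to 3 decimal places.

k = ln 2 / 21 = 0.03301 per h
Dose 1 (480 mg at t=0 h): 480·exp(−0.03301·18) = 264.981 mg/L
Dose 2 (135 mg at t=5 h): 135·exp(−0.03301·13) = 87.899 mg/L
Dose 3 (290 mg at t=10 h): 290·exp(−0.03301·8) = 222.700 mg/L
Dose 4 (50 mg at t=15 h): 50·exp(−0.03301·3) = 45.286 mg/L
C(18) = 264.981 + 87.899 + 222.700 + 45.286 = 620.866 mg/L

620.866 mg/L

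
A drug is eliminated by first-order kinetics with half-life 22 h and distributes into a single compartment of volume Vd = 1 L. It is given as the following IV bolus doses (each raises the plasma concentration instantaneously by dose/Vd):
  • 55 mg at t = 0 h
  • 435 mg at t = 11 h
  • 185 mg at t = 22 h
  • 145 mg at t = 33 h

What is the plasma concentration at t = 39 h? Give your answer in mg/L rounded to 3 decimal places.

k = ln 2 / 22 = 0.03151 per h
Dose 1 (55 mg at t=0 h): 55·exp(−0.03151·39) = 16.096 mg/L
Dose 2 (435 mg at t=11 h): 435·exp(−0.03151·28) = 180.036 mg/L
Dose 3 (185 mg at t=22 h): 185·exp(−0.03151·17) = 108.282 mg/L
Dose 4 (145 mg at t=33 h): 145·exp(−0.03151·6) = 120.024 mg/L
C(39) = 16.096 + 180.036 + 108.282 + 120.024 = 424.439 mg/L

424.439 mg/L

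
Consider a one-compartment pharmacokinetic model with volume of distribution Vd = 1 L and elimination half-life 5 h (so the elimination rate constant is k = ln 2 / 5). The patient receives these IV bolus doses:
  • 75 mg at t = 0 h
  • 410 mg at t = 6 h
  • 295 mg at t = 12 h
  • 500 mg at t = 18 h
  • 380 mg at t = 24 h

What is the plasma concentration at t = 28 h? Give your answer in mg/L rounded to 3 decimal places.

396.321 mg/L

k = ln 2 / 5 = 0.13863 per h
Dose 1 (75 mg at t=0 h): 75·exp(−0.13863·28) = 1.546 mg/L
Dose 2 (410 mg at t=6 h): 410·exp(−0.13863·22) = 19.420 mg/L
Dose 3 (295 mg at t=12 h): 295·exp(−0.13863·16) = 32.102 mg/L
Dose 4 (500 mg at t=18 h): 500·exp(−0.13863·10) = 125.000 mg/L
Dose 5 (380 mg at t=24 h): 380·exp(−0.13863·4) = 218.253 mg/L
C(28) = 1.546 + 19.420 + 32.102 + 125.000 + 218.253 = 396.321 mg/L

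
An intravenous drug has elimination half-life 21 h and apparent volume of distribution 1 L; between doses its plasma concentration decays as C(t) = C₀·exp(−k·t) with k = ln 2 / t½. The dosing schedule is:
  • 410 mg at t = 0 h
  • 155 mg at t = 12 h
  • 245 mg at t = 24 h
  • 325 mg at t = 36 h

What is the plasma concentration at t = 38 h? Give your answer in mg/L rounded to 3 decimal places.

k = ln 2 / 21 = 0.03301 per h
Dose 1 (410 mg at t=0 h): 410·exp(−0.03301·38) = 116.967 mg/L
Dose 2 (155 mg at t=12 h): 155·exp(−0.03301·26) = 65.709 mg/L
Dose 3 (245 mg at t=24 h): 245·exp(−0.03301·14) = 154.340 mg/L
Dose 4 (325 mg at t=36 h): 325·exp(−0.03301·2) = 304.238 mg/L
C(38) = 116.967 + 65.709 + 154.340 + 304.238 = 641.255 mg/L

641.255 mg/L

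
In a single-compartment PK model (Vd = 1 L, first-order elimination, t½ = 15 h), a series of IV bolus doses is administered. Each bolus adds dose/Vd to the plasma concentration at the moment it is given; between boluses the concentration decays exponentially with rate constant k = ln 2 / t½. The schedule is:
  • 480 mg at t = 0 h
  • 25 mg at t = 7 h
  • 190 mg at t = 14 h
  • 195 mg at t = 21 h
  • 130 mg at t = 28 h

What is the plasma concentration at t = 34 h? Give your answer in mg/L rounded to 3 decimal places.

k = ln 2 / 15 = 0.04621 per h
Dose 1 (480 mg at t=0 h): 480·exp(−0.04621·34) = 99.749 mg/L
Dose 2 (25 mg at t=7 h): 25·exp(−0.04621·27) = 7.179 mg/L
Dose 3 (190 mg at t=14 h): 190·exp(−0.04621·20) = 75.402 mg/L
Dose 4 (195 mg at t=21 h): 195·exp(−0.04621·13) = 106.940 mg/L
Dose 5 (130 mg at t=28 h): 130·exp(−0.04621·6) = 98.522 mg/L
C(34) = 99.749 + 7.179 + 75.402 + 106.940 + 98.522 = 387.791 mg/L

387.791 mg/L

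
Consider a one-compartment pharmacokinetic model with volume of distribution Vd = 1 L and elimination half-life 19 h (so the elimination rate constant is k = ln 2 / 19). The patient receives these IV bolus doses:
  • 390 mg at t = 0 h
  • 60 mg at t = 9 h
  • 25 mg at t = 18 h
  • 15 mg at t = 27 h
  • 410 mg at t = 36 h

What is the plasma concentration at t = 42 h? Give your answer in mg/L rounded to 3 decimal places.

450.756 mg/L

k = ln 2 / 19 = 0.03648 per h
Dose 1 (390 mg at t=0 h): 390·exp(−0.03648·42) = 84.262 mg/L
Dose 2 (60 mg at t=9 h): 60·exp(−0.03648·33) = 18.002 mg/L
Dose 3 (25 mg at t=18 h): 25·exp(−0.03648·24) = 10.416 mg/L
Dose 4 (15 mg at t=27 h): 15·exp(−0.03648·15) = 8.678 mg/L
Dose 5 (410 mg at t=36 h): 410·exp(−0.03648·6) = 329.399 mg/L
C(42) = 84.262 + 18.002 + 10.416 + 8.678 + 329.399 = 450.756 mg/L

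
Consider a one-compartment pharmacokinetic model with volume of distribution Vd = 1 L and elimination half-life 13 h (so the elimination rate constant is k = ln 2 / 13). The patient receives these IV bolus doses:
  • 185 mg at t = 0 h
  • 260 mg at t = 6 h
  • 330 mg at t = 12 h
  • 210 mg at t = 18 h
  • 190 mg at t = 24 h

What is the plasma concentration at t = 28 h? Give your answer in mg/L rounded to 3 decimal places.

539.354 mg/L

k = ln 2 / 13 = 0.05332 per h
Dose 1 (185 mg at t=0 h): 185·exp(−0.05332·28) = 41.572 mg/L
Dose 2 (260 mg at t=6 h): 260·exp(−0.05332·22) = 80.452 mg/L
Dose 3 (330 mg at t=12 h): 330·exp(−0.05332·16) = 140.610 mg/L
Dose 4 (210 mg at t=18 h): 210·exp(−0.05332·10) = 123.213 mg/L
Dose 5 (190 mg at t=24 h): 190·exp(−0.05332·4) = 153.507 mg/L
C(28) = 41.572 + 80.452 + 140.610 + 123.213 + 153.507 = 539.354 mg/L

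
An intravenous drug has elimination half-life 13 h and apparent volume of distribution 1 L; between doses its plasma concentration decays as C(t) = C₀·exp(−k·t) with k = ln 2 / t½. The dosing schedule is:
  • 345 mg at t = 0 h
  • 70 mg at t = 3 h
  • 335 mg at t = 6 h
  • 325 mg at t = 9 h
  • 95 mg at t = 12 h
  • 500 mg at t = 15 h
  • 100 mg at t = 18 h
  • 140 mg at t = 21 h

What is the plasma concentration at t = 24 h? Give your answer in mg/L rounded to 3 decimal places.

944.627 mg/L

k = ln 2 / 13 = 0.05332 per h
Dose 1 (345 mg at t=0 h): 345·exp(−0.05332·24) = 95.956 mg/L
Dose 2 (70 mg at t=3 h): 70·exp(−0.05332·21) = 22.846 mg/L
Dose 3 (335 mg at t=6 h): 335·exp(−0.05332·18) = 128.302 mg/L
Dose 4 (325 mg at t=9 h): 325·exp(−0.05332·15) = 146.063 mg/L
Dose 5 (95 mg at t=12 h): 95·exp(−0.05332·12) = 50.101 mg/L
Dose 6 (500 mg at t=15 h): 500·exp(−0.05332·9) = 309.432 mg/L
Dose 7 (100 mg at t=18 h): 100·exp(−0.05332·6) = 72.621 mg/L
Dose 8 (140 mg at t=21 h): 140·exp(−0.05332·3) = 119.305 mg/L
C(24) = 95.956 + 22.846 + 128.302 + 146.063 + 50.101 + 309.432 + 72.621 + 119.305 = 944.627 mg/L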